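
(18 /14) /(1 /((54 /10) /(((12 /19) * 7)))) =1539 /980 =1.57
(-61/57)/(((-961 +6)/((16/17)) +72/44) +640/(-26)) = 2288/2218497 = 0.00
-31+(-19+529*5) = 2595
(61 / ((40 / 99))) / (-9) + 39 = 889 / 40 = 22.22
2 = 2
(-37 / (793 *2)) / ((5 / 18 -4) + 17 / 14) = 2331 / 250588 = 0.01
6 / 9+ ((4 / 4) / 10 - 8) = -217 / 30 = -7.23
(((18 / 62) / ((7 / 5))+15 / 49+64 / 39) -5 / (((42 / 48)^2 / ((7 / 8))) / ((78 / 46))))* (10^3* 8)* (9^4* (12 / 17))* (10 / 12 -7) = 1721557162.43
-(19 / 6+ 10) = -79 / 6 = -13.17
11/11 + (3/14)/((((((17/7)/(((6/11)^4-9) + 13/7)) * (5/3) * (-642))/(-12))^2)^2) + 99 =220085695880481104866197983077727164/2200856953493562948155899190854375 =100.00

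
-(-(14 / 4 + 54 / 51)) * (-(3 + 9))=-930 / 17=-54.71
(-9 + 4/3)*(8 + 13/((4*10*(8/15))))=-12673/192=-66.01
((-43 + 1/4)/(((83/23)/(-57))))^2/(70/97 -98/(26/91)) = -541660079313/406616336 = -1332.12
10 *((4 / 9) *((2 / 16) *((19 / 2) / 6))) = 95 / 108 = 0.88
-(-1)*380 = 380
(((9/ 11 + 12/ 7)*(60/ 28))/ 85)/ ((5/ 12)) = 1404/ 9163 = 0.15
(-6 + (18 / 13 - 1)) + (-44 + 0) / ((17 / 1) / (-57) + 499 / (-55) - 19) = -4699619 / 1156259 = -4.06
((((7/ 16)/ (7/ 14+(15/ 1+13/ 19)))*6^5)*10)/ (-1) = -86184/ 41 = -2102.05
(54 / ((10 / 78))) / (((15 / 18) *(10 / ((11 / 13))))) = 5346 / 125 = 42.77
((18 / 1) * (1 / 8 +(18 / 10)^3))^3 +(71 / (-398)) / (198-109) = 2729313422105218267 / 2213875000000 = 1232821.83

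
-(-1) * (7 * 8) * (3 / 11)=168 / 11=15.27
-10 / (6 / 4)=-20 / 3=-6.67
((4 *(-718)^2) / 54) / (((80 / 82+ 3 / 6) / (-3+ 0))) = -84545936 / 1089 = -77636.30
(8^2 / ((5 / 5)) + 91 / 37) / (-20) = -2459 / 740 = -3.32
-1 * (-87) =87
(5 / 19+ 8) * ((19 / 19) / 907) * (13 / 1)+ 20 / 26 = 198863 / 224029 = 0.89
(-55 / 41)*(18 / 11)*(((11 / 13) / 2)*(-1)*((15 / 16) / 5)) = 1485 / 8528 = 0.17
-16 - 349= -365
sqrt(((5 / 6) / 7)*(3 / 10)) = sqrt(7) / 14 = 0.19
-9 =-9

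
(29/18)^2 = 841/324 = 2.60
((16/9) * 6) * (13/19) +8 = 872/57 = 15.30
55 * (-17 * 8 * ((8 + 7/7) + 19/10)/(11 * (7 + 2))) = -7412/9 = -823.56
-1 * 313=-313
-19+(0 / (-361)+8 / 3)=-49 / 3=-16.33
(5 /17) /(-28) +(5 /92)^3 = -958485 /92663872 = -0.01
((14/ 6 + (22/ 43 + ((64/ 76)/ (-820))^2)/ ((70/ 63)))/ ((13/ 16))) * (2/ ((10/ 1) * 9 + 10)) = 218705570704/ 3180226115625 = 0.07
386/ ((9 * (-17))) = -386/ 153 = -2.52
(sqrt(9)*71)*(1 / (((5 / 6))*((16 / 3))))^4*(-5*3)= -4192479 / 512000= -8.19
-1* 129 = -129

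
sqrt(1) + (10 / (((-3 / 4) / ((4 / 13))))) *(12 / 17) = -419 / 221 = -1.90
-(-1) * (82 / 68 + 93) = 3203 / 34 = 94.21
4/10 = 2/5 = 0.40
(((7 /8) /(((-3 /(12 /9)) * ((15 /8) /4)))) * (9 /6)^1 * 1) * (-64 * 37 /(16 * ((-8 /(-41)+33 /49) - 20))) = -16650592 /1729575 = -9.63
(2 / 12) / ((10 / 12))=1 / 5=0.20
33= 33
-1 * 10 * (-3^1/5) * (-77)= -462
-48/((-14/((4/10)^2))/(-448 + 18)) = -8256/35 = -235.89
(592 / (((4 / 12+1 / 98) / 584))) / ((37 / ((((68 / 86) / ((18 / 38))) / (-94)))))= -295774976 / 612363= -483.01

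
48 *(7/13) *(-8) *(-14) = 37632/13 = 2894.77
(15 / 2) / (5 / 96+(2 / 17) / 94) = 575280 / 4091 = 140.62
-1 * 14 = -14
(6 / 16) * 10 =15 / 4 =3.75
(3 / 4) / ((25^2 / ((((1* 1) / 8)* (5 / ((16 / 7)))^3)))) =1029 / 655360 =0.00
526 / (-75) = -526 / 75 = -7.01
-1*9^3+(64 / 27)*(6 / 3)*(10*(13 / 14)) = -129461 / 189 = -684.98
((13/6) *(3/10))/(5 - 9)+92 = 7347/80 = 91.84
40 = 40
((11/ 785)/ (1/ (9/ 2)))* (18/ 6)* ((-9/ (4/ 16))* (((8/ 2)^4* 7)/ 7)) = -1743.41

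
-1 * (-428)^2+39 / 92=-16852889 / 92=-183183.58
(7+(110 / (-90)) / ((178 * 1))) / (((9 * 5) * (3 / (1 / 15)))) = 11203 / 3244050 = 0.00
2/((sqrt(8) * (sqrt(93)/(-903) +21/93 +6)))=289261 * sqrt(186)/20248720312 +1626197349 * sqrt(2)/20248720312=0.11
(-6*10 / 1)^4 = 12960000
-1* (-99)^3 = 970299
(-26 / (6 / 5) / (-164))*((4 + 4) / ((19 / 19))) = 130 / 123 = 1.06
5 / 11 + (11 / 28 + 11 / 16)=1891 / 1232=1.53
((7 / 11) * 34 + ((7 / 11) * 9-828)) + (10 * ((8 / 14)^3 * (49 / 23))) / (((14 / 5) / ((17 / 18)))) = -89179801 / 111573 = -799.30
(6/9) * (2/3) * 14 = 56/9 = 6.22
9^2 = 81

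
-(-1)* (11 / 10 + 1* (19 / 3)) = 223 / 30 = 7.43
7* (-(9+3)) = -84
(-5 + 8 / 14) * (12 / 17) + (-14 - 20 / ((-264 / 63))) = -32341 / 2618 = -12.35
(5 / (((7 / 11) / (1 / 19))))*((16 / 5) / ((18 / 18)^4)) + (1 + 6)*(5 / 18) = 7823 / 2394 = 3.27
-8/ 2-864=-868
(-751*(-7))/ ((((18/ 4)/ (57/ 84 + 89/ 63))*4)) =395777/ 648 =610.77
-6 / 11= -0.55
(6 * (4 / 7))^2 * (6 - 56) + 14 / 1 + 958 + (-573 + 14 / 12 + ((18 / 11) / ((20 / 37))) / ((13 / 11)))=-1767932 / 9555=-185.03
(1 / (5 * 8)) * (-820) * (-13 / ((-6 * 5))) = -533 / 60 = -8.88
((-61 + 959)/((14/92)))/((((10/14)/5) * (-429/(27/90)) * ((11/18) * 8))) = -92943/15730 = -5.91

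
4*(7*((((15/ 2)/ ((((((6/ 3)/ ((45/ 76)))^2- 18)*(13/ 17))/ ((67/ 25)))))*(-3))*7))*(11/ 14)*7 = 2237742045/ 173498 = 12897.80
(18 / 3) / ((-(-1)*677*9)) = 2 / 2031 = 0.00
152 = 152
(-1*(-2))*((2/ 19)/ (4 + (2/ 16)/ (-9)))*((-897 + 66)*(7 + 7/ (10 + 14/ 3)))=-2812104/ 8569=-328.17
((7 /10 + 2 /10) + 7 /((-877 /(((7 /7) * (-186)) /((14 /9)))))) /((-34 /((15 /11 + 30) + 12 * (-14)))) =7.45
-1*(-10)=10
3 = 3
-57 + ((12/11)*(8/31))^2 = -6618801/116281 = -56.92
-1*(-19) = 19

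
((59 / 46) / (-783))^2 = 3481 / 1297296324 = 0.00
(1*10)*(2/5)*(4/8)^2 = 1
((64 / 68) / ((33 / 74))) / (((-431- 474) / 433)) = -512672 / 507705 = -1.01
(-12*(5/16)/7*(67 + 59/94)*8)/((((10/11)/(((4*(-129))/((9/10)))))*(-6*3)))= -10022870/987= -10154.88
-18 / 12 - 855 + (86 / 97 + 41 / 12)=-991957 / 1164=-852.20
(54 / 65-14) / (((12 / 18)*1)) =-1284 / 65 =-19.75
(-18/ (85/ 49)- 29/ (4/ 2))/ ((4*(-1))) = 4229/ 680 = 6.22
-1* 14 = -14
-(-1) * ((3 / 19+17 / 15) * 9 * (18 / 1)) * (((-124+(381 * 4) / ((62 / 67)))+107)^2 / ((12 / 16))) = 67643697907584 / 91295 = 740935406.18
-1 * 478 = -478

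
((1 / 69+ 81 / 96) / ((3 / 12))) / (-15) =-379 / 1656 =-0.23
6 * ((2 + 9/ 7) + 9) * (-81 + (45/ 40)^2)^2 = 468643.77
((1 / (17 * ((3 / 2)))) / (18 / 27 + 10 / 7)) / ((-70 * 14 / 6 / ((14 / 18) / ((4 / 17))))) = -1 / 2640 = -0.00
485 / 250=97 / 50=1.94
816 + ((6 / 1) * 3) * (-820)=-13944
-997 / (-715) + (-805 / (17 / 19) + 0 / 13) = -10918976 / 12155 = -898.31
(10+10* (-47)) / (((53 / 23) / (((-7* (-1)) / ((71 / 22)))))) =-1629320 / 3763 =-432.98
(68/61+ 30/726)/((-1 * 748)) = -8533/5520988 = -0.00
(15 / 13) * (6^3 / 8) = 405 / 13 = 31.15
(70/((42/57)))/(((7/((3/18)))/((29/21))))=3.12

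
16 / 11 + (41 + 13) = 610 / 11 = 55.45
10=10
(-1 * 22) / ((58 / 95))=-1045 / 29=-36.03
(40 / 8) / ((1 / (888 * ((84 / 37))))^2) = 20321280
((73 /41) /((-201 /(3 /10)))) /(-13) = 73 /357110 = 0.00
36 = 36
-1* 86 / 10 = -43 / 5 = -8.60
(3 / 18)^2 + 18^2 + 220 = 19585 / 36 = 544.03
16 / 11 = 1.45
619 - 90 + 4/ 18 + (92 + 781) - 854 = 4934/ 9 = 548.22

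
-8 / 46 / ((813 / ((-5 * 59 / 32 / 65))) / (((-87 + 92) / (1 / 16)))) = 590 / 243087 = 0.00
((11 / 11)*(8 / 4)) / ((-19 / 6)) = -12 / 19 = -0.63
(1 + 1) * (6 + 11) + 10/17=588/17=34.59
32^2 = 1024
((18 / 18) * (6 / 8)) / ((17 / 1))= 3 / 68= 0.04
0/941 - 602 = -602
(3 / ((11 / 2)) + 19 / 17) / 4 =311 / 748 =0.42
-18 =-18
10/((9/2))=2.22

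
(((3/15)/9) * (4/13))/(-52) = -1/7605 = -0.00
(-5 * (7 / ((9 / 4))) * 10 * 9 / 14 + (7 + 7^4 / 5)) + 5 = 1961 / 5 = 392.20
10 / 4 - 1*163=-321 / 2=-160.50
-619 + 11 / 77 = -4332 / 7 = -618.86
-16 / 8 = -2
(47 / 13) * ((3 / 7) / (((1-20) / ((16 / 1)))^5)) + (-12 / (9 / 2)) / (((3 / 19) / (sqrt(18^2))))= -68646651952 / 225325009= -304.66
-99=-99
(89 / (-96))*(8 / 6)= -89 / 72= -1.24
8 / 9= 0.89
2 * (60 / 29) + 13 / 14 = 2057 / 406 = 5.07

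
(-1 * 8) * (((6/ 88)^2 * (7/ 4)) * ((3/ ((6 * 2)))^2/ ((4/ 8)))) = -63/ 7744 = -0.01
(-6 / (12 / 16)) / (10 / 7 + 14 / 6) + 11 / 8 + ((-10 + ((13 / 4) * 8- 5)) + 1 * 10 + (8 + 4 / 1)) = 20381 / 632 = 32.25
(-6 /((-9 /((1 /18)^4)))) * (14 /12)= 7 /944784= 0.00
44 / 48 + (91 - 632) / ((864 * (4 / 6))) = -13 / 576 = -0.02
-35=-35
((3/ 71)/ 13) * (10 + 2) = 36/ 923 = 0.04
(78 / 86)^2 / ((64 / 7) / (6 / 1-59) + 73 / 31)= 17493021 / 46408051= 0.38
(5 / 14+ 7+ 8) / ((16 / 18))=1935 / 112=17.28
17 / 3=5.67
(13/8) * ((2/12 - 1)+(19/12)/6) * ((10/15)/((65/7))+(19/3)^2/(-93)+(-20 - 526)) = 1218712249/2410560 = 505.57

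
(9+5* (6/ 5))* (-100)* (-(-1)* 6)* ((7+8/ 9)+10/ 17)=-1297000/ 17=-76294.12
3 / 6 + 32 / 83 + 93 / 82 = 6873 / 3403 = 2.02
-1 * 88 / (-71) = 1.24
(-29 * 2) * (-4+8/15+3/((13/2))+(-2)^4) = -146972/195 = -753.70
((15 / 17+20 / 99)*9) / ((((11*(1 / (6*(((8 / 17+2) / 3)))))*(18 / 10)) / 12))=1022000 / 34969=29.23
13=13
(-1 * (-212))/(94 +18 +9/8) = 1696/905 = 1.87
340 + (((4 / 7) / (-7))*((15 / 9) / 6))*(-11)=150050 / 441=340.25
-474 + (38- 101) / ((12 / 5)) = -2001 / 4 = -500.25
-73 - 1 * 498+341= -230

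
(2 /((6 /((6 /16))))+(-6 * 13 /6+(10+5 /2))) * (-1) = 3 /8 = 0.38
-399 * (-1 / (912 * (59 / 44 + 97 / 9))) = 693 / 19196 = 0.04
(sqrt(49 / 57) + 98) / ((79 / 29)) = 203* sqrt(57) / 4503 + 2842 / 79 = 36.32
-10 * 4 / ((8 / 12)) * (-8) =480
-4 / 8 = -1 / 2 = -0.50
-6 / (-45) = 2 / 15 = 0.13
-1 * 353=-353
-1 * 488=-488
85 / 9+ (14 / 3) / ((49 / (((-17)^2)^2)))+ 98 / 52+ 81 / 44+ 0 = 287118665 / 36036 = 7967.55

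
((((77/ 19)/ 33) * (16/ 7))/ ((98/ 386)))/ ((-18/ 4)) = -6176/ 25137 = -0.25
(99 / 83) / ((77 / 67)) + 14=8737 / 581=15.04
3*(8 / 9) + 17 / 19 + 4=431 / 57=7.56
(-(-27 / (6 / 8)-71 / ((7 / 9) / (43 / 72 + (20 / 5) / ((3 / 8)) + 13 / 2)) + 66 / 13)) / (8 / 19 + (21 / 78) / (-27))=617153877 / 153524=4019.92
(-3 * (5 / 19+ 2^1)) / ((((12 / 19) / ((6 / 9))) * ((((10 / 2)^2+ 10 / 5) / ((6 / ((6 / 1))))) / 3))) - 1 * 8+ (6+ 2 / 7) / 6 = -2929 / 378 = -7.75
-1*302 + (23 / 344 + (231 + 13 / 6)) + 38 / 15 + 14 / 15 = -336947 / 5160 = -65.30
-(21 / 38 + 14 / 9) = -721 / 342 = -2.11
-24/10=-12/5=-2.40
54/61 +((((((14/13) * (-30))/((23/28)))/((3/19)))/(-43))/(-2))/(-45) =6702830/7058493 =0.95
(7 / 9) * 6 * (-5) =-23.33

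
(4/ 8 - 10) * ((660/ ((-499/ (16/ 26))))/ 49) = 50160/ 317863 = 0.16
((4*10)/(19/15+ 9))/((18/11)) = 50/21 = 2.38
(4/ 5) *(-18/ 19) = -72/ 95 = -0.76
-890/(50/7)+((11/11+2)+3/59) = -35857/295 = -121.55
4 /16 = 1 /4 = 0.25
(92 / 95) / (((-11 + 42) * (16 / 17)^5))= 32656711 / 772014080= 0.04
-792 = -792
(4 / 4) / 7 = 1 / 7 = 0.14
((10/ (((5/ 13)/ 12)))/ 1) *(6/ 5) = 1872/ 5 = 374.40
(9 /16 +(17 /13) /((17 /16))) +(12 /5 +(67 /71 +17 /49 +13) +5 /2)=75922999 /3618160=20.98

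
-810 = -810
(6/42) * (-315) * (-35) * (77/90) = 2695/2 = 1347.50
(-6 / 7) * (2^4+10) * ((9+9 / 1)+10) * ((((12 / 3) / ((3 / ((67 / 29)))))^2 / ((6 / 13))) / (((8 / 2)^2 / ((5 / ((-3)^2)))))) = -30345640 / 68121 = -445.47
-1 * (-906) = 906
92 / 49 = 1.88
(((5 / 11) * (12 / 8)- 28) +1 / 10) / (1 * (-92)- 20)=1497 / 6160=0.24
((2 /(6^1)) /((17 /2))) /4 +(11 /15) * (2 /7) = 261 /1190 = 0.22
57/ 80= 0.71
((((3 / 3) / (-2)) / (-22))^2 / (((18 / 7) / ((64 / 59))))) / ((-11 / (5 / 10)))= -7 / 706761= -0.00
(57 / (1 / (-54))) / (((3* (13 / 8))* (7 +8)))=-2736 / 65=-42.09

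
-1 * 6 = -6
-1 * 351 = -351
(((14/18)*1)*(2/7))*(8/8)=2/9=0.22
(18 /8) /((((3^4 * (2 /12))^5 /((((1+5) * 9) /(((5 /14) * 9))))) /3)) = 224 /885735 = 0.00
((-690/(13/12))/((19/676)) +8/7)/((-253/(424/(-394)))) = -638918816/6628853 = -96.38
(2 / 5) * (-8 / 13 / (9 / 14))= -224 / 585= -0.38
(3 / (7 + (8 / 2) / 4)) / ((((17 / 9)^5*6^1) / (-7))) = -413343 / 22717712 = -0.02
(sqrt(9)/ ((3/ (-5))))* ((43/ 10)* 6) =-129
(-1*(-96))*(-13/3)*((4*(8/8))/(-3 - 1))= 416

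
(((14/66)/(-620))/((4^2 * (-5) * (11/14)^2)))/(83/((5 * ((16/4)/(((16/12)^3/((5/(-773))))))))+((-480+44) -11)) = -0.00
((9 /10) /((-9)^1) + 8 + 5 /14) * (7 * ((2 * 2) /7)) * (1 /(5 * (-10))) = -578 /875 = -0.66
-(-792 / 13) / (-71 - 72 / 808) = -19998 / 23335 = -0.86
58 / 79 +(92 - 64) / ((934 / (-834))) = -895318 / 36893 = -24.27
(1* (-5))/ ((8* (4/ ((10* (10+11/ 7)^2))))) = -164025/ 784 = -209.22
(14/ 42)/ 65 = 1/ 195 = 0.01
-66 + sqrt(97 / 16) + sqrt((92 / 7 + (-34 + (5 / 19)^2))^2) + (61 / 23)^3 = -816510930 / 30746009 + sqrt(97) / 4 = -24.09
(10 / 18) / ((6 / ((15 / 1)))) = 25 / 18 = 1.39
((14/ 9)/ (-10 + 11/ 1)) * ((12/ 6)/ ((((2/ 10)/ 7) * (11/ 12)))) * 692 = 2712640/ 33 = 82201.21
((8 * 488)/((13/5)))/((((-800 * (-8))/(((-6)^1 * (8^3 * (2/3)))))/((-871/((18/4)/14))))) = 58591232/45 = 1302027.38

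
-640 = -640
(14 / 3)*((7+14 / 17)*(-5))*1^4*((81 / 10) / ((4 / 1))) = -25137 / 68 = -369.66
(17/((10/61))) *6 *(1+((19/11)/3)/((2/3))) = 127551/110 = 1159.55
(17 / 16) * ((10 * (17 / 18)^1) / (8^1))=1445 / 1152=1.25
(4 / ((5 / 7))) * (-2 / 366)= -28 / 915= -0.03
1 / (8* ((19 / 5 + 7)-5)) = 5 / 232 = 0.02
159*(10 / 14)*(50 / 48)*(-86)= -284875 / 28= -10174.11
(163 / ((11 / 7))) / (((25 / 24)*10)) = 13692 / 1375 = 9.96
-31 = -31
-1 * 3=-3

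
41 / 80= 0.51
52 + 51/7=415/7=59.29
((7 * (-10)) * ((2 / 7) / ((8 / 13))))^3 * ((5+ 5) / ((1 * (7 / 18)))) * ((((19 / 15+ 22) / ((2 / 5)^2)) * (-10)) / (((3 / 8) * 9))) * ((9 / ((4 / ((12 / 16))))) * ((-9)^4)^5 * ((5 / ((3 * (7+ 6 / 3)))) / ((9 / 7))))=1123881952127734052969854000.00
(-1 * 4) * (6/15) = -8/5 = -1.60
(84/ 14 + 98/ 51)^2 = 163216/ 2601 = 62.75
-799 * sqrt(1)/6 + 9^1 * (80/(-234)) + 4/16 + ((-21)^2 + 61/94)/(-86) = -11123650/78819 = -141.13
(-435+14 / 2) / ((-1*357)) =428 / 357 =1.20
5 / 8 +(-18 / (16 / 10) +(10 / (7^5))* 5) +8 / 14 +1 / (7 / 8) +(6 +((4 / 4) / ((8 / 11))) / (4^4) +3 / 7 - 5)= -7.47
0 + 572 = 572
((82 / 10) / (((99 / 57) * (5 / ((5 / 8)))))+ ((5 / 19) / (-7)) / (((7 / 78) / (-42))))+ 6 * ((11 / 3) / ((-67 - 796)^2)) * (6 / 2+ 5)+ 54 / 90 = 2456087654927 / 130751645640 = 18.78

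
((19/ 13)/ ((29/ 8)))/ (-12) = -0.03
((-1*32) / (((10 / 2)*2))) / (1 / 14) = -224 / 5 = -44.80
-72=-72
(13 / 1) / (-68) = -13 / 68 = -0.19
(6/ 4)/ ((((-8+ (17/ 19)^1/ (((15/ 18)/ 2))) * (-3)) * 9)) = 95/ 10008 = 0.01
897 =897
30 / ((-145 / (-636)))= 3816 / 29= 131.59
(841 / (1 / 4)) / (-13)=-3364 / 13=-258.77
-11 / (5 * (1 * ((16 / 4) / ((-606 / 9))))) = 1111 / 30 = 37.03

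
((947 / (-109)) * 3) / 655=-2841 / 71395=-0.04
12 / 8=1.50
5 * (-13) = -65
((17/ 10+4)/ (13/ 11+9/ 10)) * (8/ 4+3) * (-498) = -1561230/ 229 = -6817.60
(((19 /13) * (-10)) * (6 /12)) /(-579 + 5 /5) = 0.01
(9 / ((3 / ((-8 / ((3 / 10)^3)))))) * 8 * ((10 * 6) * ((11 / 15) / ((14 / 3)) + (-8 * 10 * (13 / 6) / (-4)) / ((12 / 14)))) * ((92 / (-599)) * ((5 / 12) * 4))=1881157120000 / 339633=5538793.70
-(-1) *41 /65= 41 /65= 0.63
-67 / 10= -6.70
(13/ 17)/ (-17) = -13/ 289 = -0.04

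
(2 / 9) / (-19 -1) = -1 / 90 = -0.01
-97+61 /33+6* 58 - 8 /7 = 58144 /231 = 251.71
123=123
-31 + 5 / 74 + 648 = 617.07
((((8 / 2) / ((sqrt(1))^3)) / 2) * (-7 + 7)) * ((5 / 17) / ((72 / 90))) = 0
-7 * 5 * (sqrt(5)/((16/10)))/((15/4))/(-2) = 35 * sqrt(5)/12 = 6.52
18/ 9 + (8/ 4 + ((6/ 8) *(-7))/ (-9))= 4.58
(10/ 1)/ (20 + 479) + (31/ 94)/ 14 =28629/ 656684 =0.04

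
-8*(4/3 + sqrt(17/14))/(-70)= 2*sqrt(238)/245 + 16/105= 0.28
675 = 675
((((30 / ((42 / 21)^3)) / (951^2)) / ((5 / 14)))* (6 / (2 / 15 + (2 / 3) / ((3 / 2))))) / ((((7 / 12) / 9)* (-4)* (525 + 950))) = -243 / 770750630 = -0.00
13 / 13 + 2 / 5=7 / 5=1.40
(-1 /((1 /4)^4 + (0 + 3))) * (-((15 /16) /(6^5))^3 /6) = 125 /1285590233382912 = 0.00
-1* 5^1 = -5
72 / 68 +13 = 239 / 17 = 14.06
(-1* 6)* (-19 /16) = 57 /8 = 7.12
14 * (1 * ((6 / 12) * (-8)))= -56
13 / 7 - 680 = -4747 / 7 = -678.14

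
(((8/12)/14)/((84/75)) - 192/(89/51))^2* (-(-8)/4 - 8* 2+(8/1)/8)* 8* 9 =-430630803613933/38036642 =-11321472.69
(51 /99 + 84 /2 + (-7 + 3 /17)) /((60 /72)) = 42.83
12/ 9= 4/ 3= 1.33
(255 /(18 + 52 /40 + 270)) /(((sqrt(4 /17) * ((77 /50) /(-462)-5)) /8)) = -3060000 * sqrt(17) /4342393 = -2.91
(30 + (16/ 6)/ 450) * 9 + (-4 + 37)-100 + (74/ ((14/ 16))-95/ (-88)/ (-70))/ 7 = 139147871/ 646800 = 215.13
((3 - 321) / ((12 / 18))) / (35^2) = -477 / 1225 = -0.39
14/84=1/6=0.17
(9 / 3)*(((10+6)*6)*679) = 195552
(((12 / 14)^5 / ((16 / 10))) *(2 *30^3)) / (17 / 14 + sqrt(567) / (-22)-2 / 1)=349307640000 / 15776971-25981560000 *sqrt(7) / 2253853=-8358.87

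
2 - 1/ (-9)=2.11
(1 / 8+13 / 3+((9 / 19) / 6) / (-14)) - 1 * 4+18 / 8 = 8627 / 3192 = 2.70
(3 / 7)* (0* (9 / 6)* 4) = 0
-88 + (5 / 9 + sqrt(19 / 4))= -787 / 9 + sqrt(19) / 2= -85.26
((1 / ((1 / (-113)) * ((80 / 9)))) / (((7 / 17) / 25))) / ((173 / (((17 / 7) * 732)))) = -268930395 / 33908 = -7931.18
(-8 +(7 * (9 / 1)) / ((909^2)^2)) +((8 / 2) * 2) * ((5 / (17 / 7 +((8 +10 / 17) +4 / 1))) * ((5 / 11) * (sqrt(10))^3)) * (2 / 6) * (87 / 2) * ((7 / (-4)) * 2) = -12078500 * sqrt(10) / 19657 - 606880258625 / 75860032329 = -1951.10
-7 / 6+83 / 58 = 23 / 87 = 0.26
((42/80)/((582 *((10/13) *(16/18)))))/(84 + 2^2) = 819/54630400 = 0.00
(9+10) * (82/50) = 779/25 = 31.16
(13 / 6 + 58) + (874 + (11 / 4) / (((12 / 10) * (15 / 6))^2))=33641 / 36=934.47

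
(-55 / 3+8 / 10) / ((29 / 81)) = -7101 / 145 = -48.97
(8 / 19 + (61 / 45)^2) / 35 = 86899 / 1346625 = 0.06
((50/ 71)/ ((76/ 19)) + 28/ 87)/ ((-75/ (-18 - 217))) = 1.56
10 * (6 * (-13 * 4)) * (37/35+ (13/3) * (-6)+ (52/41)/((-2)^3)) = 22476792/287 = 78316.35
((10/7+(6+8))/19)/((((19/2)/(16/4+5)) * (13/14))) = 0.83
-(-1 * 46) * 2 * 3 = 276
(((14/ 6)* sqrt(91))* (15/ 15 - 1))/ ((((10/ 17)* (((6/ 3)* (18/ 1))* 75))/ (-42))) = 0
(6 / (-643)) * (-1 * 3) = 18 / 643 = 0.03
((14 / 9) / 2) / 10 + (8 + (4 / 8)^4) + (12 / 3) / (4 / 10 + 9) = 289867 / 33840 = 8.57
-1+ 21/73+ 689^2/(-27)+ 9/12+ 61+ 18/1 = -137995399/7884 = -17503.22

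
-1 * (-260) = 260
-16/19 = -0.84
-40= -40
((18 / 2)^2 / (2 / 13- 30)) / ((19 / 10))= -5265 / 3686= -1.43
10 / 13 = 0.77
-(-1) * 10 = 10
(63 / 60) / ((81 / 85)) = 119 / 108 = 1.10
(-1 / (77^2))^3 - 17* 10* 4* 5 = -708636092302601 / 208422380089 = -3400.00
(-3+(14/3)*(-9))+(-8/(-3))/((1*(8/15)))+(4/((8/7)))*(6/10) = -379/10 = -37.90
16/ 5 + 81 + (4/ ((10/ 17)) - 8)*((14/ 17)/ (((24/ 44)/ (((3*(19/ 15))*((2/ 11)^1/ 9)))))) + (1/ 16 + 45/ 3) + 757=52394753/ 61200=856.12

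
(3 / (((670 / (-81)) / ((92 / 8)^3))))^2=304263.59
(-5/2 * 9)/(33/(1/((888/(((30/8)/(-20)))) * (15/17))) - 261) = 85/521946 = 0.00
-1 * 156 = -156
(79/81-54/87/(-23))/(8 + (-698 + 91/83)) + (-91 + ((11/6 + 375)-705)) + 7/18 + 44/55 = -6456127778098/15446049165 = -417.98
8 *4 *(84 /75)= 896 /25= 35.84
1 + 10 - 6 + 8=13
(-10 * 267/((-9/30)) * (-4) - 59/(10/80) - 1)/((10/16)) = -288584/5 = -57716.80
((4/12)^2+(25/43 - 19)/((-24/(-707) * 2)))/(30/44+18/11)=-2308823/19737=-116.98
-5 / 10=-1 / 2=-0.50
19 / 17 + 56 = 971 / 17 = 57.12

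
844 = 844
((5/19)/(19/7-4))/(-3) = 35/513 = 0.07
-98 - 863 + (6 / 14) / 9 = -20180 / 21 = -960.95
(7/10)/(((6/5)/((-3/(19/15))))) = -105/76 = -1.38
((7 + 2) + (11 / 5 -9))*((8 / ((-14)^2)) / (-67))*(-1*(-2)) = -44 / 16415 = -0.00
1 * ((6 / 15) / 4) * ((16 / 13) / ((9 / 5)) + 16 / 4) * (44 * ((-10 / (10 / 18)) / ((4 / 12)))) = -72336 / 65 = -1112.86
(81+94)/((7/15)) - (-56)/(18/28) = 4159/9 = 462.11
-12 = -12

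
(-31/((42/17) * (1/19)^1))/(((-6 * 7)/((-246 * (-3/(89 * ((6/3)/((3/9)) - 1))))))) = 410533/43610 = 9.41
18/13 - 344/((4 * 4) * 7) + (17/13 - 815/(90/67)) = -497216/819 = -607.10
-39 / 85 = -0.46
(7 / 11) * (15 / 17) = 105 / 187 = 0.56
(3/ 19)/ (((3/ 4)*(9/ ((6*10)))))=80/ 57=1.40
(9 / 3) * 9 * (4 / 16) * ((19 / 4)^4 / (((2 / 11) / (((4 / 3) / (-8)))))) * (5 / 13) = -64508895 / 53248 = -1211.48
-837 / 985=-0.85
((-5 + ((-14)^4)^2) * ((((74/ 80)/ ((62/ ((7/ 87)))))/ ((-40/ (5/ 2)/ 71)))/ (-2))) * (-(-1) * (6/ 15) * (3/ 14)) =3876897836977/ 11507200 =336910.62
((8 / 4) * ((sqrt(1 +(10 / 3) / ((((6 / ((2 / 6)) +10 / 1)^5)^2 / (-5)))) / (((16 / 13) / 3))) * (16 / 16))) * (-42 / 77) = -39 * sqrt(2665770900258666) / 757256192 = -2.66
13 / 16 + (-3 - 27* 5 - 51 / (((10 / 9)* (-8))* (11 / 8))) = -117053 / 880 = -133.01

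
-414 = -414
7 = 7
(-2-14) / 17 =-16 / 17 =-0.94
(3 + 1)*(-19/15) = -76/15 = -5.07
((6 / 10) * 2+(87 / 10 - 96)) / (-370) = 861 / 3700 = 0.23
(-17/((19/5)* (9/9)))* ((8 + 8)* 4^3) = -87040/19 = -4581.05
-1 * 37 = -37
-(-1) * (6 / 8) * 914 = 1371 / 2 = 685.50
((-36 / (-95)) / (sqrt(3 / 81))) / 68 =27*sqrt(3) / 1615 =0.03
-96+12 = -84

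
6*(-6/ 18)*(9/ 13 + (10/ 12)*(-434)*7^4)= 1736721.95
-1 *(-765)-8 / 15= 11467 / 15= 764.47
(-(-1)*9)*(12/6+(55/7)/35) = 981/49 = 20.02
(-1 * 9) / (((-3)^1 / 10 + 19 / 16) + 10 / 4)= -720 / 271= -2.66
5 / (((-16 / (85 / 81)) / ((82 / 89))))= -17425 / 57672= -0.30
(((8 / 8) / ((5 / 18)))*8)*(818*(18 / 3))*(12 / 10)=169620.48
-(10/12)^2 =-25/36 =-0.69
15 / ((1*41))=15 / 41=0.37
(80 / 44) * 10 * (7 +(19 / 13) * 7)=44800 / 143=313.29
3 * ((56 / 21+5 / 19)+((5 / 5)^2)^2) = 224 / 19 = 11.79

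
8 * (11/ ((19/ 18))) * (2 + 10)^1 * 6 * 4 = 456192/ 19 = 24010.11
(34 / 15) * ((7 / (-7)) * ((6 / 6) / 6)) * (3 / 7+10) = -1241 / 315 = -3.94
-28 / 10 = -14 / 5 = -2.80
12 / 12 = 1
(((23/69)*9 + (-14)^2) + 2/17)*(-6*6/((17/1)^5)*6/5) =-146232/24137569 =-0.01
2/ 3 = 0.67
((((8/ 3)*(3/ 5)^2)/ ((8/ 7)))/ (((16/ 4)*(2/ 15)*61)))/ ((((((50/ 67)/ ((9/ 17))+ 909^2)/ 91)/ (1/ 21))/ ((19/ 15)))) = 1042587/ 6078629174600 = 0.00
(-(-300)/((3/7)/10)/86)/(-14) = -250/43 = -5.81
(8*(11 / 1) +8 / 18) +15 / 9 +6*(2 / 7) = 5785 / 63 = 91.83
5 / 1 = 5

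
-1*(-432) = 432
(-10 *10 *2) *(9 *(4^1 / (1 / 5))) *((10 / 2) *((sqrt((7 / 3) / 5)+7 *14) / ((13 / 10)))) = -176400000 / 13-120000 *sqrt(105) / 13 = -13663818.01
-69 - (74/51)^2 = -184945/2601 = -71.11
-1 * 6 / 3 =-2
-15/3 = -5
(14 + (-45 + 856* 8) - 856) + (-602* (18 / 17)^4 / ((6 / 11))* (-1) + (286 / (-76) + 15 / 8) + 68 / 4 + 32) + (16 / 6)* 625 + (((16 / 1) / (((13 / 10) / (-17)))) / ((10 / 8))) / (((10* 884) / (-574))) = 291984494125079 / 32182311720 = 9072.83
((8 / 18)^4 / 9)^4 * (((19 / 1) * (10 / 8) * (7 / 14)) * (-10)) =-510027366400 / 12157665459056928801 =-0.00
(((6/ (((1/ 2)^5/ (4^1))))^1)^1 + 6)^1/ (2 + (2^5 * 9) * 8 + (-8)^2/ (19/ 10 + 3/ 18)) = 11997/ 36223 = 0.33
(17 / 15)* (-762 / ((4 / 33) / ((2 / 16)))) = -890.59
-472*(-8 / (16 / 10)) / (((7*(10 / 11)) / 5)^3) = 392645 / 343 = 1144.74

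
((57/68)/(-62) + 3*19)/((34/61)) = 102.24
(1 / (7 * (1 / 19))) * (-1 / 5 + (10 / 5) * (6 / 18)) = 19 / 15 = 1.27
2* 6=12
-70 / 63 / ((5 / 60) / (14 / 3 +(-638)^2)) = -48845840 / 9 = -5427315.56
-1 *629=-629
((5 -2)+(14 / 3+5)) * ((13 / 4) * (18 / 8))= 741 / 8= 92.62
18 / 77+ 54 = 4176 / 77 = 54.23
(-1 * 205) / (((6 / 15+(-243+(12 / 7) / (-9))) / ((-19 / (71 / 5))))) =-2044875 / 1810003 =-1.13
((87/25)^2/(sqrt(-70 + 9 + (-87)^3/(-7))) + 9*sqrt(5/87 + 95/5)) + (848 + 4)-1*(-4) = 7569*sqrt(2177)/8941250 + 3*sqrt(144246)/29 + 856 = 895.33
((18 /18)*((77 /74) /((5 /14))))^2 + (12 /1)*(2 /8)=393196 /34225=11.49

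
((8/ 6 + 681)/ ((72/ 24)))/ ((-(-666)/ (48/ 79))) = 16376/ 78921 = 0.21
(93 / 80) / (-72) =-31 / 1920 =-0.02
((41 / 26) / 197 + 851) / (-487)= -4358863 / 2494414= -1.75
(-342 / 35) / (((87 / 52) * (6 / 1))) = -988 / 1015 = -0.97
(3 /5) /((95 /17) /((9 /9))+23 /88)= 0.10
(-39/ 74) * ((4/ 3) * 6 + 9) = -663/ 74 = -8.96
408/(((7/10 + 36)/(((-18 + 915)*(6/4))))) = 5489640/367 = 14958.15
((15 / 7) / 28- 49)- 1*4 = -52.92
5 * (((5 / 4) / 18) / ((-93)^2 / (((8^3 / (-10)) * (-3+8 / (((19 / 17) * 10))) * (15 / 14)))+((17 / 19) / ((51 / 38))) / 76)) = 7600 / 1510977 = 0.01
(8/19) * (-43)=-344/19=-18.11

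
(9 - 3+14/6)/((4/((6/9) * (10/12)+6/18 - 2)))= -2.31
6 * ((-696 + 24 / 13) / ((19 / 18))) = -974592 / 247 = -3945.72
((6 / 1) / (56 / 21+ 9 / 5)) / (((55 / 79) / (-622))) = -884484 / 737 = -1200.11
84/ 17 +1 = 101/ 17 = 5.94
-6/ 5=-1.20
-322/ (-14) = 23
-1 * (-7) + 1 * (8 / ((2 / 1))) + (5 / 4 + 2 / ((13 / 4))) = 669 / 52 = 12.87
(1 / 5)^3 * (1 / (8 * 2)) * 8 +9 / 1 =2251 / 250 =9.00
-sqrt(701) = -26.48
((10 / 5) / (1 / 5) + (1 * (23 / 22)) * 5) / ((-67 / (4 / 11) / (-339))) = 3390 / 121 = 28.02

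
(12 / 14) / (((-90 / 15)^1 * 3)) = -1 / 21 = -0.05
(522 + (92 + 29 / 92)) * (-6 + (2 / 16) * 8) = -282585 / 92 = -3071.58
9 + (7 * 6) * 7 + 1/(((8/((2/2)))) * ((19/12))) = 303.08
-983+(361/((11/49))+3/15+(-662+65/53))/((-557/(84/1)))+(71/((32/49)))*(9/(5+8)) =-709635512407/675440480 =-1050.63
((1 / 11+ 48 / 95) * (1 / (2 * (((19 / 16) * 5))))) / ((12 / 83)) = 103418 / 297825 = 0.35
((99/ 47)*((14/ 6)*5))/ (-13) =-1155/ 611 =-1.89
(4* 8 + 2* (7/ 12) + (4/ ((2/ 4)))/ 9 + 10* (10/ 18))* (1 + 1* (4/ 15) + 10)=120497/ 270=446.29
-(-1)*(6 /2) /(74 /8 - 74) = -12 /259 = -0.05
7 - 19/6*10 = -74/3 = -24.67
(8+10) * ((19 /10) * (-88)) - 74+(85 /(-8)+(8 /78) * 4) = -4826351 /1560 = -3093.81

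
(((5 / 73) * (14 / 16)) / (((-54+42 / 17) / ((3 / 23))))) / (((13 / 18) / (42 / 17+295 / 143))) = -3471615 / 3645632848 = -0.00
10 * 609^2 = 3708810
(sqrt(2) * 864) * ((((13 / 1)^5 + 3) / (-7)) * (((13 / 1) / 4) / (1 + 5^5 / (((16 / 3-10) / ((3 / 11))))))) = 22937181696 * sqrt(2) / 27971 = 1159703.74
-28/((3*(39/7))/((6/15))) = -392/585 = -0.67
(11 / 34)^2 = 121 / 1156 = 0.10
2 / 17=0.12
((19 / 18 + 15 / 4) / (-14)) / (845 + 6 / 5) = -865 / 2132424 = -0.00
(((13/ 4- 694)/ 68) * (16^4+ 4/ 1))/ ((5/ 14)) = -63380457/ 34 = -1864131.09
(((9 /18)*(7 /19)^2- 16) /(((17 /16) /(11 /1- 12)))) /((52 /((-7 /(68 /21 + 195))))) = -3381882 /332128303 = -0.01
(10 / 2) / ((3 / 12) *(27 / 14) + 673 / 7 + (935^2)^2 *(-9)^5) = -40 / 361034727080444227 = -0.00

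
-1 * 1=-1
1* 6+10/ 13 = 88/ 13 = 6.77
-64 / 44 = -16 / 11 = -1.45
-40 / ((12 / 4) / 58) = -2320 / 3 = -773.33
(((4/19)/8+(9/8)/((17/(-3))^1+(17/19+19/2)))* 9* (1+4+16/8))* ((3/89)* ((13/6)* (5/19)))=6332625/19791464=0.32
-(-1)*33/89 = 33/89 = 0.37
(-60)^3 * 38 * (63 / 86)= -258552000 / 43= -6012837.21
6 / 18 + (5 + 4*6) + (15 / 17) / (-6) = 2977 / 102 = 29.19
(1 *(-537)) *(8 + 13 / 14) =-67125 / 14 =-4794.64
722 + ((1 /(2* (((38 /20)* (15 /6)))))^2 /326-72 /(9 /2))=706.00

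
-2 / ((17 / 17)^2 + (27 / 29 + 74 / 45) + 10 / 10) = -2610 / 5971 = -0.44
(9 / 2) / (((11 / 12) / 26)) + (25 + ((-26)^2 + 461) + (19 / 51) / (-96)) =69454447 / 53856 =1289.63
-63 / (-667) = 63 / 667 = 0.09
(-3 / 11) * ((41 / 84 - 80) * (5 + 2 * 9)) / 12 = 153617 / 3696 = 41.56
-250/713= -0.35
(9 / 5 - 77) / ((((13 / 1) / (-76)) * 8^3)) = 893 / 1040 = 0.86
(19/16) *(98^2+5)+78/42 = 1278205/112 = 11412.54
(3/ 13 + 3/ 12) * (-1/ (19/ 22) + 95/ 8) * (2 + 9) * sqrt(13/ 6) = 149325 * sqrt(78)/ 15808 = 83.43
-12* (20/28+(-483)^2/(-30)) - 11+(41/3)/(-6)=58775063/630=93293.75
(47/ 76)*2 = 47/ 38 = 1.24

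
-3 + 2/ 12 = -17/ 6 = -2.83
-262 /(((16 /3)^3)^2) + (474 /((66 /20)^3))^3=33087123040275670292239 /14419546272077709312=2294.60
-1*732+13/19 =-13895/19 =-731.32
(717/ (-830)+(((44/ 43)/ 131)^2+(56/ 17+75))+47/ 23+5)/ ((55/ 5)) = 869874081707287/ 113273165512870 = 7.68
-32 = -32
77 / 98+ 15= 221 / 14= 15.79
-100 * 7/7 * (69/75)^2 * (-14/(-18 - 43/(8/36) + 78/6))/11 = -59248/109175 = -0.54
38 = 38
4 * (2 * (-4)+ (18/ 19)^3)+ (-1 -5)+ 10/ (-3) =-780532/ 20577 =-37.93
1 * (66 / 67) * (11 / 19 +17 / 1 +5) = 28314 / 1273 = 22.24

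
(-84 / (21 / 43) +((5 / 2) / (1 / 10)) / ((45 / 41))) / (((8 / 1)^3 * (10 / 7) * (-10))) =9401 / 460800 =0.02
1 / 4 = 0.25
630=630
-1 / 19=-0.05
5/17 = 0.29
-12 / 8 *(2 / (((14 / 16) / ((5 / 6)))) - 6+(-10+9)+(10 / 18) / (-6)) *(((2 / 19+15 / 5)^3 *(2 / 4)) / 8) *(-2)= -402748219 / 13827744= -29.13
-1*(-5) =5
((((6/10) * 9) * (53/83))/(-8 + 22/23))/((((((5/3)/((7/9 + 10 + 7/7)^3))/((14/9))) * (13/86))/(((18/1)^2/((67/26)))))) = -6992102395264/11261025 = -620911.72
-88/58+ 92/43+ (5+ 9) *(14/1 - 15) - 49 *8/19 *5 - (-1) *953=19818351/23693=836.46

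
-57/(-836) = 3/44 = 0.07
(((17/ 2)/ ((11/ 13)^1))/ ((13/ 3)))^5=345025251/ 5153632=66.95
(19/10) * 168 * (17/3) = 9044/5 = 1808.80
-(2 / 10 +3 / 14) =-29 / 70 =-0.41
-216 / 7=-30.86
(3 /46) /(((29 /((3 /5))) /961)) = 8649 /6670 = 1.30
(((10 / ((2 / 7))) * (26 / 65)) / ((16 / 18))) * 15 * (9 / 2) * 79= 671895 / 8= 83986.88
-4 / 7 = -0.57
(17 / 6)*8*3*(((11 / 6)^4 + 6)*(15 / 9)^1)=1960.33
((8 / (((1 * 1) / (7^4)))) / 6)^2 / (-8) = -11529602 / 9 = -1281066.89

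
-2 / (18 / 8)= -8 / 9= -0.89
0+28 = 28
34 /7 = 4.86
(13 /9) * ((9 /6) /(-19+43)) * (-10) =-0.90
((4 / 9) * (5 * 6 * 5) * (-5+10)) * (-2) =-2000 / 3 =-666.67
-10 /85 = -2 /17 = -0.12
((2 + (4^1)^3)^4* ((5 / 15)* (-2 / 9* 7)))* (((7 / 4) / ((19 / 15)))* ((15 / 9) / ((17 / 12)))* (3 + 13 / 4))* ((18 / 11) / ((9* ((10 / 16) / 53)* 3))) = -165917136000 / 323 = -513675343.65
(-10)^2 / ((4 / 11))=275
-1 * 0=0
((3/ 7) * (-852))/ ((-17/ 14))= 5112/ 17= 300.71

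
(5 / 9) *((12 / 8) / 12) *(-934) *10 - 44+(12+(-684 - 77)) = -25949 / 18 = -1441.61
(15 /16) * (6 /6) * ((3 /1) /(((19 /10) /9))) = 2025 /152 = 13.32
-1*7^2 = -49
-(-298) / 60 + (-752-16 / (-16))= -22381 / 30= -746.03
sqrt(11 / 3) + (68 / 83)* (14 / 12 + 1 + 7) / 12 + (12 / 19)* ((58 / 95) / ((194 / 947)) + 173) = sqrt(33) / 3 + 29236789099 / 261576990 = 113.69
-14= -14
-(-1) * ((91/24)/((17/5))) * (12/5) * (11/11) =91/34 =2.68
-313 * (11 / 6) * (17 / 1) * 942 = -9189367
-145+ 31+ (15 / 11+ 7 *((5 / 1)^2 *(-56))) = -109039 / 11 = -9912.64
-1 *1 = -1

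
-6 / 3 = -2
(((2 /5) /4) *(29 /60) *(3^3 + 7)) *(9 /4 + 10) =24157 /1200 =20.13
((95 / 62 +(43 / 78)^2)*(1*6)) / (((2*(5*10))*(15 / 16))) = 692618 / 5893875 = 0.12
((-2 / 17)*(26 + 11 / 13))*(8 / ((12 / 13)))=-1396 / 51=-27.37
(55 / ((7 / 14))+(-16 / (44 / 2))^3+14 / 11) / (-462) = -73796 / 307461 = -0.24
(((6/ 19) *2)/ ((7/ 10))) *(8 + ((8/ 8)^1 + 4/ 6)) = 1160/ 133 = 8.72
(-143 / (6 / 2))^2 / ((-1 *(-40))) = 20449 / 360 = 56.80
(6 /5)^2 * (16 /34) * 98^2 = 2765952 /425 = 6508.12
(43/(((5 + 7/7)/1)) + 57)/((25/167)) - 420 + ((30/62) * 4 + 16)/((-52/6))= 79357/12090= 6.56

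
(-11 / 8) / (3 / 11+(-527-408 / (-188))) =5687 / 2169568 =0.00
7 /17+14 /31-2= -1.14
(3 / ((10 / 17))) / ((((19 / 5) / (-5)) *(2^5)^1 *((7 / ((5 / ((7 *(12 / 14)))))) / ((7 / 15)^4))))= -5831 / 4924800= -0.00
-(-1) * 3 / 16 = 3 / 16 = 0.19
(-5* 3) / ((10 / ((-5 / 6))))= 5 / 4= 1.25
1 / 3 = 0.33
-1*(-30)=30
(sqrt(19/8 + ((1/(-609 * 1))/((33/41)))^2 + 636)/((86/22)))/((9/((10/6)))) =5 * sqrt(4125326450422)/8484588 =1.20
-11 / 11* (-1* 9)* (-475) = -4275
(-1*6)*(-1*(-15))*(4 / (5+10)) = -24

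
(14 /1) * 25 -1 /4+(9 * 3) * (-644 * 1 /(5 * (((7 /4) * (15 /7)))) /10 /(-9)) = 180027 /500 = 360.05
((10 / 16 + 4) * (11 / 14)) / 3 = 407 / 336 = 1.21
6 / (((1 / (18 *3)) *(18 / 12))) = 216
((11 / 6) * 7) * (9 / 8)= 231 / 16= 14.44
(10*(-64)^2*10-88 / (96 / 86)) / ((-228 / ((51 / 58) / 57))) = -41771159 / 1507536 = -27.71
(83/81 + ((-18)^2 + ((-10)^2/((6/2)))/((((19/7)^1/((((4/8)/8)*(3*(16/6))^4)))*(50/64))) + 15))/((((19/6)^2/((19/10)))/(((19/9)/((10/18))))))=537316/171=3142.20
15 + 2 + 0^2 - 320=-303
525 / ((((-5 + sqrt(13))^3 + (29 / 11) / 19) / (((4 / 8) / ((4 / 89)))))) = -217611703925 / 190940184 - 7483647325 * sqrt(13) / 23867523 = -2270.20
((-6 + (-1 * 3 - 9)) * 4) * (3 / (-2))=108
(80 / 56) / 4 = 0.36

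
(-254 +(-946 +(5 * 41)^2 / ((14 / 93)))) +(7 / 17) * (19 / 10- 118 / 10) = 277961.99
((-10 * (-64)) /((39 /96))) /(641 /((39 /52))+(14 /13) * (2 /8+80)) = 24576 /14681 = 1.67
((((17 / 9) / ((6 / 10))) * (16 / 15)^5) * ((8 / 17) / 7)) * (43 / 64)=5636096 / 28704375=0.20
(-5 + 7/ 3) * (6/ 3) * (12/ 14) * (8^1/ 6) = -128/ 21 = -6.10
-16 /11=-1.45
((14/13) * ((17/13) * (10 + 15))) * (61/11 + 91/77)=440300/1859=236.85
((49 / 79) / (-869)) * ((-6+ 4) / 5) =98 / 343255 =0.00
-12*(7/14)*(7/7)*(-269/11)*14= 22596/11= 2054.18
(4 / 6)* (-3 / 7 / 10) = -1 / 35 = -0.03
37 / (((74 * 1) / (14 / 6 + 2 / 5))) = 41 / 30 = 1.37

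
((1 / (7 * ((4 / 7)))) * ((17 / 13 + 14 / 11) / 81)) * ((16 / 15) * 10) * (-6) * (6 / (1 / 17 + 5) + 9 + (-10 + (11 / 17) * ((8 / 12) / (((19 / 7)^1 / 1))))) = -9429344 / 53625429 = -0.18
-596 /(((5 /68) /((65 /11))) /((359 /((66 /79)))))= -7471194952 /363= -20581804.28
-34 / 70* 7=-17 / 5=-3.40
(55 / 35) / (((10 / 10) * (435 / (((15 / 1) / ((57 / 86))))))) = 946 / 11571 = 0.08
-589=-589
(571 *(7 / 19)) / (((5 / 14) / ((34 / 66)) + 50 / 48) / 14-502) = -159816048 / 381273247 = -0.42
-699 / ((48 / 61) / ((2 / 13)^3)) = -3.23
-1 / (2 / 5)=-2.50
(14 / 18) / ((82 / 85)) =595 / 738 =0.81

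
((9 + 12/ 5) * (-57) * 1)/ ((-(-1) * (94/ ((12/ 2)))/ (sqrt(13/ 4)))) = -9747 * sqrt(13)/ 470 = -74.77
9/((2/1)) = 9/2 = 4.50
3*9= 27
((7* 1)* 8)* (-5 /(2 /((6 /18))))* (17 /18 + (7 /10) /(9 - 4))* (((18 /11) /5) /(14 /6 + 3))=-854 /275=-3.11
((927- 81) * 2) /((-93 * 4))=-141 /31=-4.55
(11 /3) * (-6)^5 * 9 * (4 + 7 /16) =-1138698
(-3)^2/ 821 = 9/ 821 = 0.01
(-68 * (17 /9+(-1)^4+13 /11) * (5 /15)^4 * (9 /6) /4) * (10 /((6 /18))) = -34255 /891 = -38.45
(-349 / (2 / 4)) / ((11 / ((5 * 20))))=-69800 / 11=-6345.45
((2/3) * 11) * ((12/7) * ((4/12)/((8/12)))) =44/7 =6.29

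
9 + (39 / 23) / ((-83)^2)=1426062 / 158447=9.00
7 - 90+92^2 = 8381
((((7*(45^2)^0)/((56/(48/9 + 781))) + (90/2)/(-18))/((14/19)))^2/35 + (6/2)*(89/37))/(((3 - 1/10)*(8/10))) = 358260571385/1695923712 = 211.25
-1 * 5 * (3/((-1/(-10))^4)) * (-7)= 1050000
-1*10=-10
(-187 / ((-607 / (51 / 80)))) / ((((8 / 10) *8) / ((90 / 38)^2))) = 19312425 / 112193024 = 0.17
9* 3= 27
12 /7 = 1.71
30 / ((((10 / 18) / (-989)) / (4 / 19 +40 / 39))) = -16306632 / 247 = -66018.75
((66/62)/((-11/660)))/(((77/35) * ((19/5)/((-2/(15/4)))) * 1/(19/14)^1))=1200/217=5.53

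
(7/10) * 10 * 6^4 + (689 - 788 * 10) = 1881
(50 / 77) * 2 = 100 / 77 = 1.30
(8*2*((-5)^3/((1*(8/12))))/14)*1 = -1500/7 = -214.29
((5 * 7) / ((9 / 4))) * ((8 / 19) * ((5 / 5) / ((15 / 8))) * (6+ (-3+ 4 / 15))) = 87808 / 7695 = 11.41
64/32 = 2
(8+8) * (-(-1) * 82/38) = 656/19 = 34.53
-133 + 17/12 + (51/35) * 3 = -53429/420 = -127.21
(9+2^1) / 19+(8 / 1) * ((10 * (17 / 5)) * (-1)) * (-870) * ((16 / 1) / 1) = 71938571 / 19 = 3786240.58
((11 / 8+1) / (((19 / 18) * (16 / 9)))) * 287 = 23247 / 64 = 363.23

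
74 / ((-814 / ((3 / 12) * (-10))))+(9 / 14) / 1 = 67 / 77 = 0.87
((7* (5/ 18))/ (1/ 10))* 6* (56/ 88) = 2450/ 33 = 74.24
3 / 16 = 0.19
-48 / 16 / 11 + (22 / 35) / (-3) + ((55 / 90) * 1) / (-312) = -1046939 / 2162160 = -0.48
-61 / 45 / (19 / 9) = -61 / 95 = -0.64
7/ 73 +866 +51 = 66948/ 73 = 917.10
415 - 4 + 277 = 688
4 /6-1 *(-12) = 12.67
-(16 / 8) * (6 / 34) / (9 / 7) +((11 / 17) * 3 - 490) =-1465 / 3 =-488.33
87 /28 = 3.11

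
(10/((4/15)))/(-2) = -18.75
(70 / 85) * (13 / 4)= 91 / 34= 2.68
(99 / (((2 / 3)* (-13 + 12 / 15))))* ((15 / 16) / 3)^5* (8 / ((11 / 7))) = -2953125 / 15990784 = -0.18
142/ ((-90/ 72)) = -568/ 5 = -113.60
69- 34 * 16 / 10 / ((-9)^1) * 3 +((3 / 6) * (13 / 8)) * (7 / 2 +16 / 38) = 823711 / 9120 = 90.32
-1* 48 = -48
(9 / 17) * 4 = 36 / 17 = 2.12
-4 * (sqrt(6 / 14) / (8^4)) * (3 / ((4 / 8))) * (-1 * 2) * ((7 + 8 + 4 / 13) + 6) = 831 * sqrt(21) / 23296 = 0.16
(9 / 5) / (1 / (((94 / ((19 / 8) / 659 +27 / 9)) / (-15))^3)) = -16.35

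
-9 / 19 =-0.47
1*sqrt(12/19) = 2*sqrt(57)/19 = 0.79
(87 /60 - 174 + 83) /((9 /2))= -19.90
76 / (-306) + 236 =36070 / 153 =235.75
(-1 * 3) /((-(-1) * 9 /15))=-5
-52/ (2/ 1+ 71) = -52/ 73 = -0.71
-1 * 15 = -15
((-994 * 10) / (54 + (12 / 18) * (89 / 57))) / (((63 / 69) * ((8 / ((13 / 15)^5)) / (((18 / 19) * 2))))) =-46640113 / 2036250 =-22.90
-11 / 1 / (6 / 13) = -143 / 6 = -23.83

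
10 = 10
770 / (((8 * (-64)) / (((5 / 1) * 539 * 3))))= -3112725 / 256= -12159.08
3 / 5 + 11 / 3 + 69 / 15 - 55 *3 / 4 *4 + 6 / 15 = -2336 / 15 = -155.73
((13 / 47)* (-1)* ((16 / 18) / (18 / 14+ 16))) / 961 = -0.00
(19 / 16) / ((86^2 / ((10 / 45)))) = 19 / 532512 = 0.00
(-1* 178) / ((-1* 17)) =178 / 17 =10.47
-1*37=-37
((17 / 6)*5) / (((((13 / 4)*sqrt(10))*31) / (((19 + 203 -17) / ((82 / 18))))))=255*sqrt(10) / 403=2.00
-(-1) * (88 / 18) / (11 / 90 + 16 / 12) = 440 / 131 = 3.36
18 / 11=1.64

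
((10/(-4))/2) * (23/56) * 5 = -575/224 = -2.57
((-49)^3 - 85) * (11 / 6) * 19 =-12303203 / 3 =-4101067.67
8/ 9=0.89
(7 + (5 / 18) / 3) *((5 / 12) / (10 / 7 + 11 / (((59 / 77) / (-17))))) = -790895 / 64931544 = -0.01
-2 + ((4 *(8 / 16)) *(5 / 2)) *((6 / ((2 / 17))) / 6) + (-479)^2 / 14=115004 / 7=16429.14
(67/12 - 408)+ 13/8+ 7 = -9451/24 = -393.79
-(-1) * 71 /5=71 /5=14.20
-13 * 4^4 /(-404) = 832 /101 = 8.24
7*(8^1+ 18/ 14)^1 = 65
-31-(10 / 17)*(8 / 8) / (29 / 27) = -15553 / 493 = -31.55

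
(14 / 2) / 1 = 7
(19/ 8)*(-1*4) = -19/ 2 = -9.50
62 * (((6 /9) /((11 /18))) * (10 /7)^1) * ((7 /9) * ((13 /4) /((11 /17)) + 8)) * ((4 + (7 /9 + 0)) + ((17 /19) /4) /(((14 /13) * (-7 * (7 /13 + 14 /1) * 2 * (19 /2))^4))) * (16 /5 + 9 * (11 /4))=6717817844182152164341744171 /51402090135490402276584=130691.53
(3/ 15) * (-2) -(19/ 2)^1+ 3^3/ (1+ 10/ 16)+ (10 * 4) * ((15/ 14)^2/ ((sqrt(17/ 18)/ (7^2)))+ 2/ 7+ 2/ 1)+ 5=93861/ 910+ 6750 * sqrt(34)/ 17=2418.37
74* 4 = 296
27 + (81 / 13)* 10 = 1161 / 13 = 89.31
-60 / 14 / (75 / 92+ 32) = -2760 / 21133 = -0.13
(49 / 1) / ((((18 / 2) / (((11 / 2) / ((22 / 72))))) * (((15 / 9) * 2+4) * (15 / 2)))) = 98 / 55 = 1.78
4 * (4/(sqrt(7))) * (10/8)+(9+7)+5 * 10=73.56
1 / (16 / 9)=9 / 16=0.56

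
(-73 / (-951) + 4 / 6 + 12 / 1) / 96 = 12119 / 91296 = 0.13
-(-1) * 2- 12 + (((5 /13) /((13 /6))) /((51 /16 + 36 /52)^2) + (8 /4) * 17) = 24.01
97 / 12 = 8.08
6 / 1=6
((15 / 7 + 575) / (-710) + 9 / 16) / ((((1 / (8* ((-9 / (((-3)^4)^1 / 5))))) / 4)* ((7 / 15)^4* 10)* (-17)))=-11199375 / 20286049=-0.55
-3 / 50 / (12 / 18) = -9 / 100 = -0.09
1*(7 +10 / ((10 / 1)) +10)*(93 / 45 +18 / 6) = 91.20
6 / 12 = 0.50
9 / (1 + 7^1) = 9 / 8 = 1.12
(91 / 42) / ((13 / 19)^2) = 361 / 78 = 4.63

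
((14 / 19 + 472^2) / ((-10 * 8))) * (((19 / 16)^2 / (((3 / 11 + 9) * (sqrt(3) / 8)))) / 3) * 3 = -29489273 * sqrt(3) / 26112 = -1956.07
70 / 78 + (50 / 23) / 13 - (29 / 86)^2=6308803 / 6634212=0.95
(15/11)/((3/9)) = 45/11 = 4.09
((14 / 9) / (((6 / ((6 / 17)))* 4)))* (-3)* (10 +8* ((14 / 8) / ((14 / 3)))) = -91 / 102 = -0.89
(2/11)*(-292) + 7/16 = -9267/176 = -52.65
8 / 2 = 4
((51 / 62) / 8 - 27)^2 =177982281 / 246016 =723.46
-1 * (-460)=460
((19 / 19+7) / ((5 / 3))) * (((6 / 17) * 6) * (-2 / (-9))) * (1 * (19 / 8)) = 456 / 85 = 5.36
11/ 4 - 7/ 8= 15/ 8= 1.88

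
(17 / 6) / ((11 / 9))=51 / 22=2.32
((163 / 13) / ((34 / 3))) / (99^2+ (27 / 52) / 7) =2282 / 20216349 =0.00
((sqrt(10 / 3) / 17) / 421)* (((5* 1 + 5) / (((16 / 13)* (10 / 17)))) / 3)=13* sqrt(30) / 60624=0.00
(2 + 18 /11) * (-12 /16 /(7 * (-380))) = 3 /2926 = 0.00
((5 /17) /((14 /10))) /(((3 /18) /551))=82650 /119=694.54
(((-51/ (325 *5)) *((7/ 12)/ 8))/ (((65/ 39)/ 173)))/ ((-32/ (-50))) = -61761/ 166400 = -0.37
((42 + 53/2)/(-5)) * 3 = -411/10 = -41.10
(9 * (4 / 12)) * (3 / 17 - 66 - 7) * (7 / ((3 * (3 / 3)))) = -8666 / 17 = -509.76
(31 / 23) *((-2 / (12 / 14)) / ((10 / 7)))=-1519 / 690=-2.20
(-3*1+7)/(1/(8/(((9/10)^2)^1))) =3200/81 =39.51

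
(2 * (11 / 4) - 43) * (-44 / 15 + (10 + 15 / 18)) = -1185 / 4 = -296.25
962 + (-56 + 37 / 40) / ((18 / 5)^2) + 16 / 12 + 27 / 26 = 960.12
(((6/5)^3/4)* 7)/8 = 189/500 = 0.38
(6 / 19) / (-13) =-6 / 247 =-0.02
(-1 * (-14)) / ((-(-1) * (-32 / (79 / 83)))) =-553 / 1328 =-0.42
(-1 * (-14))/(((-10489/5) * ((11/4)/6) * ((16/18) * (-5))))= 378/115379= 0.00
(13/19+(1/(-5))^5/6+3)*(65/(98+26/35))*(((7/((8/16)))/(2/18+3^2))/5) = 836050397/1121760000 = 0.75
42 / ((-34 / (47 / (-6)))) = 329 / 34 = 9.68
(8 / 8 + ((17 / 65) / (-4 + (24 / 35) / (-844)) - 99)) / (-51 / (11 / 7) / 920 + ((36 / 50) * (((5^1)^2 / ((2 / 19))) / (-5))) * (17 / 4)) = 339738980 / 503674691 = 0.67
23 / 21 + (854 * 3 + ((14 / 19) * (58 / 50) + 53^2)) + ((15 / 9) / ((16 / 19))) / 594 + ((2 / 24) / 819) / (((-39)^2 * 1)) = 3357250212845989 / 624842618400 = 5372.95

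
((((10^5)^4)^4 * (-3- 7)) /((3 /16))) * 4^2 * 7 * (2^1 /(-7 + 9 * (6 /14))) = 12544000000000000000000000000000000000000000000000000000000000000000000000000000000000 /33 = 380121212121212121212121200000000000000000000000000000000000000000000000000000000000.00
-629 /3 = -209.67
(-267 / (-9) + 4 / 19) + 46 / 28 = 25153 / 798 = 31.52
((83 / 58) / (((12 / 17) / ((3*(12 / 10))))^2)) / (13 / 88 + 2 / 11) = 2374713 / 21025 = 112.95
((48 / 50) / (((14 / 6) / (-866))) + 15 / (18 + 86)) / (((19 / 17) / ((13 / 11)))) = -376.60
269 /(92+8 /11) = 2959 /1020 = 2.90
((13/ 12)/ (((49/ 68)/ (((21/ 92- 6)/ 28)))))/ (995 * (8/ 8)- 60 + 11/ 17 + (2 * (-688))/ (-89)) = -59184021/ 181639617824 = -0.00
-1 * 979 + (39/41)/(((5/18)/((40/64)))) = -160205/164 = -976.86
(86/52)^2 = 1849/676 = 2.74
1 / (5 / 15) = 3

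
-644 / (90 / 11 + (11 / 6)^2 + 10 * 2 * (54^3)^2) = -255024 / 196375697468891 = -0.00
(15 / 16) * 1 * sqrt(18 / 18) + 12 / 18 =77 / 48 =1.60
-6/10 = -3/5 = -0.60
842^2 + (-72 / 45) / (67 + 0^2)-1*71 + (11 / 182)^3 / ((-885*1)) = 50680735193993123 / 71492787912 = 708892.98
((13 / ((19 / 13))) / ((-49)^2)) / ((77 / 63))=1521 / 501809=0.00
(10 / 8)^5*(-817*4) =-2553125 / 256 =-9973.14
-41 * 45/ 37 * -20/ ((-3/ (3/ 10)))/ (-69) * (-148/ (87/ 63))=-103320/ 667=-154.90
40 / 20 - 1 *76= -74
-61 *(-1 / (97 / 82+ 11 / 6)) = 7503 / 371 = 20.22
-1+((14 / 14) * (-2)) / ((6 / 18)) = -7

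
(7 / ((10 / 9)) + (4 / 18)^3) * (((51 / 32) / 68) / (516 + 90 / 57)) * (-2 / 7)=-0.00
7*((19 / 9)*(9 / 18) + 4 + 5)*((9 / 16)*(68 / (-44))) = -21539 / 352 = -61.19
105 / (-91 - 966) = -15 / 151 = -0.10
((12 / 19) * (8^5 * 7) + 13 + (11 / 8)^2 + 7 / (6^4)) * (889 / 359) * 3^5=38059395248469 / 436544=87183411.63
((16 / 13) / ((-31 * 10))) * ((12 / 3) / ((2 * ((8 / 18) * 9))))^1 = -4 / 2015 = -0.00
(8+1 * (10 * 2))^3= 21952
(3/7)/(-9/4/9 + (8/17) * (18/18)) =68/35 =1.94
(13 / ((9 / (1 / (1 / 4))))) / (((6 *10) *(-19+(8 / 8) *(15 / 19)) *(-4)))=247 / 186840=0.00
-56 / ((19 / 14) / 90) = -70560 / 19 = -3713.68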